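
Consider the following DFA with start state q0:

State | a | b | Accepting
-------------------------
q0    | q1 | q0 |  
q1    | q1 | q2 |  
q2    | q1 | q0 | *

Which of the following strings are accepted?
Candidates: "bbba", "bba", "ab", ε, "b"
"bbba": q0 → q0 → q0 → q0 → q1; q1 is not accepting → rejected
"bba": q0 → q0 → q0 → q1; q1 is not accepting → rejected
"ab": q0 → q1 → q2; q2 is accepting → accepted
ε: q0; q0 is not accepting → rejected
"b": q0 → q0; q0 is not accepting → rejected

Final answer: "ab"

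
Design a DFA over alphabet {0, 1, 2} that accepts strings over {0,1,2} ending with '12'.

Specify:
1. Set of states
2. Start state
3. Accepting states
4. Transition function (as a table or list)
One valid DFA (any DFA recognizing the same language is acceptable):
States: {q0, q1, q2}
Start: q0
Accepting: {q2}
Transitions (accepting states marked with *):
State | 0 | 1 | 2 | Accepting
-----------------------------
q0    | q0 | q1 | q0 |  
q1    | q0 | q1 | q2 |  
q2    | q0 | q1 | q0 | *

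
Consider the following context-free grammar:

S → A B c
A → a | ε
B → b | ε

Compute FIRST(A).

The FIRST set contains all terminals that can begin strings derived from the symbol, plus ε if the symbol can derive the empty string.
A → a contributes a; A → ε makes A nullable, contributing ε. FIRST(A) = {a, ε}.

Final answer: {a, ε}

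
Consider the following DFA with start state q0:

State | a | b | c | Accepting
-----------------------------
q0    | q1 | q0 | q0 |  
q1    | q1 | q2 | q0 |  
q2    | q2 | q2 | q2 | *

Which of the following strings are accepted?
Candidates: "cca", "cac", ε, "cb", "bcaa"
"cca": q0 → q0 → q0 → q1; q1 is not accepting → rejected
"cac": q0 → q0 → q1 → q0; q0 is not accepting → rejected
ε: q0; q0 is not accepting → rejected
"cb": q0 → q0 → q0; q0 is not accepting → rejected
"bcaa": q0 → q0 → q0 → q1 → q1; q1 is not accepting → rejected

Final answer: None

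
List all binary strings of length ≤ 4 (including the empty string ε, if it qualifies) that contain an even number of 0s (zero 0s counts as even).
Checking every binary string of length 0 to 4:
  Length 0: accepted: ε | rejected: (none)
  Length 1: accepted: 1 | rejected: 0
  Length 2: accepted: 00, 11 | rejected: 01, 10
  Length 3: accepted: 001, 010, 100, 111 | rejected: 000, 011, 101, 110
  Length 4: accepted: 0000, 0011, 0101, 0110, 1001, 1010, 1100, 1111 | rejected: 0001, 0010, 0100, 0111, 1000, 1011, 1101, 1110
Total: 16 string(s).

Final answer: ε, 1, 00, 11, 001, 010, 100, 111, 0000, 0011, 0101, 0110, 1001, 1010, 1100, 1111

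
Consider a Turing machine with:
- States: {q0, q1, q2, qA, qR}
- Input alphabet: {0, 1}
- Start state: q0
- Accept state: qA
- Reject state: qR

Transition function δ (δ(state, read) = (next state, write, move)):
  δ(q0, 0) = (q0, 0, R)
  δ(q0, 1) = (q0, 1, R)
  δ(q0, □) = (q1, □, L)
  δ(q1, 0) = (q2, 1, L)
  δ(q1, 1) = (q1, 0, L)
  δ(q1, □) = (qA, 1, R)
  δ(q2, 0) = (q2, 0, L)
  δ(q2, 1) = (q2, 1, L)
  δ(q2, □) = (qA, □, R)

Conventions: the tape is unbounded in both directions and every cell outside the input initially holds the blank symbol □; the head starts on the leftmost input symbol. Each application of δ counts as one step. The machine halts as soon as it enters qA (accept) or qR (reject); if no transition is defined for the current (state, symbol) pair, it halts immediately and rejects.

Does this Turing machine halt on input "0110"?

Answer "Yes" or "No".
Step 0: [q0]0110 (head at position 0)
Step 1: δ(q0, 0) = (q0, 0, R)  ⊢  0[q0]110 (head at position 1)
Step 2: δ(q0, 1) = (q0, 1, R)  ⊢  01[q0]10 (head at position 2)
Step 3: δ(q0, 1) = (q0, 1, R)  ⊢  011[q0]0 (head at position 3)
Step 4: δ(q0, 0) = (q0, 0, R)  ⊢  0110[q0]□ (head at position 4)
Step 5: δ(q0, □) = (q1, □, L)  ⊢  011[q1]0□ (head at position 3)
Step 6: δ(q1, 0) = (q2, 1, L)  ⊢  01[q2]11□ (head at position 2)
Step 7: δ(q2, 1) = (q2, 1, L)  ⊢  0[q2]111□ (head at position 1)
Step 8: δ(q2, 1) = (q2, 1, L)  ⊢  [q2]0111□ (head at position 0)
Step 9: δ(q2, 0) = (q2, 0, L)  ⊢  [q2]□0111□ (head at position -1)
Step 10: δ(q2, □) = (qA, □, R)  ⊢  □[qA]0111□ (head at position 0)
The machine is in qA, so it halts and accepts.
It halts after 10 steps.

Final answer: Yes - halts after 10 steps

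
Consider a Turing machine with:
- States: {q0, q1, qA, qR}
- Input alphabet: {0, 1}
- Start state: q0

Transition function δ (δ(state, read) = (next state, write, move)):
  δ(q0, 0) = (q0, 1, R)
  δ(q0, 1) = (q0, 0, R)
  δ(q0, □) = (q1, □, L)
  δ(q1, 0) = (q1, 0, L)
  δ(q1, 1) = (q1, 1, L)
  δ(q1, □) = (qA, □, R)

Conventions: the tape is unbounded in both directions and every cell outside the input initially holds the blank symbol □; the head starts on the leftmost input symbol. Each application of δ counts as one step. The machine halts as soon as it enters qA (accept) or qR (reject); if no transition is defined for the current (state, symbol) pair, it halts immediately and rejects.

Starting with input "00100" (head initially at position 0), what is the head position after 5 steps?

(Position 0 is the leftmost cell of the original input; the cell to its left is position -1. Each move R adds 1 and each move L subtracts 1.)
Step 0: [q0]00100 (head at position 0)
Step 1: δ(q0, 0) = (q0, 1, R)  ⊢  1[q0]0100 (head at position 1)
Step 2: δ(q0, 0) = (q0, 1, R)  ⊢  11[q0]100 (head at position 2)
Step 3: δ(q0, 1) = (q0, 0, R)  ⊢  110[q0]00 (head at position 3)
Step 4: δ(q0, 0) = (q0, 1, R)  ⊢  1101[q0]0 (head at position 4)
Step 5: δ(q0, 0) = (q0, 1, R)  ⊢  11011[q0]□ (head at position 5)
Head position after 5 steps: 5

Final answer: Position 5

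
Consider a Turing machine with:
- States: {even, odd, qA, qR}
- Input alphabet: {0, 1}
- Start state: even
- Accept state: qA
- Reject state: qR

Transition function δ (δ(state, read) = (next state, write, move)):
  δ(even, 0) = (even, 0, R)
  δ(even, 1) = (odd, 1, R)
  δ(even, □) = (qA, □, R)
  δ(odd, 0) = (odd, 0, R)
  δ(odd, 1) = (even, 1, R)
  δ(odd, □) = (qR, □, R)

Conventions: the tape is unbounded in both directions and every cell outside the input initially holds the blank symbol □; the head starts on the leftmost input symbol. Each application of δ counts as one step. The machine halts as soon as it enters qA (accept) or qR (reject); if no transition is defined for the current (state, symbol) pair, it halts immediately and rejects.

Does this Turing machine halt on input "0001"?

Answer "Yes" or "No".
Step 0: [even]0001 (head at position 0)
Step 1: δ(even, 0) = (even, 0, R)  ⊢  0[even]001 (head at position 1)
Step 2: δ(even, 0) = (even, 0, R)  ⊢  00[even]01 (head at position 2)
Step 3: δ(even, 0) = (even, 0, R)  ⊢  000[even]1 (head at position 3)
Step 4: δ(even, 1) = (odd, 1, R)  ⊢  0001[odd]□ (head at position 4)
Step 5: δ(odd, □) = (qR, □, R)  ⊢  0001□[qR]□ (head at position 5)
The machine is in qR, so it halts and rejects.
It halts after 5 steps.

Final answer: Yes - halts after 5 steps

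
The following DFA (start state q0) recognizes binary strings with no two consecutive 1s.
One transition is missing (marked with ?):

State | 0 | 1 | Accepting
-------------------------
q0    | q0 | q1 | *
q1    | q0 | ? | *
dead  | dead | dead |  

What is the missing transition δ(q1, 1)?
dead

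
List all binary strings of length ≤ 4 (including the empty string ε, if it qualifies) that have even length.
Checking every binary string of length 0 to 4:
  Length 0: accepted: ε | rejected: (none)
  Length 1: accepted: (none) | rejected: 0, 1
  Length 2: accepted: 00, 01, 10, 11 | rejected: (none)
  Length 3: accepted: (none) | rejected: 000, 001, 010, 011, 100, 101, 110, 111
  Length 4: accepted: 0000, 0001, 0010, 0011, 0100, 0101, 0110, 0111, 1000, 1001, 1010, 1011, 1100, 1101, 1110, 1111 | rejected: (none)
Total: 21 string(s).

Final answer: ε, 00, 01, 10, 11, 0000, 0001, 0010, 0011, 0100, 0101, 0110, 0111, 1000, 1001, 1010, 1011, 1100, 1101, 1110, 1111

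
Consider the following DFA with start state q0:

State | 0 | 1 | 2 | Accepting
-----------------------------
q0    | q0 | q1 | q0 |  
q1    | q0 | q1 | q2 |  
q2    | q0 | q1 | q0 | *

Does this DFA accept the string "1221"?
Start in q0.
Read '1': q0 → q1
Read '2': q1 → q2
Read '2': q2 → q0
Read '1': q0 → q1
Final state q1 is not accepting, so the string is rejected.

Final answer: No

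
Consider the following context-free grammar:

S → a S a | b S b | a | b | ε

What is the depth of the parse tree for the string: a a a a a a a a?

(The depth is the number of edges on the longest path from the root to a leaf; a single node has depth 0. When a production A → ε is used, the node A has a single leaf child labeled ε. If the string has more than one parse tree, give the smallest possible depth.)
The string has even length 8, so its (unique) parse tree peels off matching outer symbols: S → a S a, S → a S a, S → a S a, S → a S a, and finally S → ε for the empty middle.
The S nodes are at depths 0..4; the ε leaf under the innermost S is at depth 5 (terminal leaves are at depths 1..4).
Depth = 5.

Final answer: 5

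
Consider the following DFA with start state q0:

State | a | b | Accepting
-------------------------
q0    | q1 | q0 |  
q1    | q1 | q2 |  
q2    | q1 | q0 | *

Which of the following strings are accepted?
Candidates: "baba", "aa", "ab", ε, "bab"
"baba": q0 → q0 → q1 → q2 → q1; q1 is not accepting → rejected
"aa": q0 → q1 → q1; q1 is not accepting → rejected
"ab": q0 → q1 → q2; q2 is accepting → accepted
ε: q0; q0 is not accepting → rejected
"bab": q0 → q0 → q1 → q2; q2 is accepting → accepted

Final answer: "ab", "bab"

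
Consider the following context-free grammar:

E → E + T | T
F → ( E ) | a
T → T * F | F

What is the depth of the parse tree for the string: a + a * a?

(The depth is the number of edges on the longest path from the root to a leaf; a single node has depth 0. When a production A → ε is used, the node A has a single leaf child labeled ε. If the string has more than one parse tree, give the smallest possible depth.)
The grammar is unambiguous; the parse tree of a + a * a is:
E → E + T at the root (depth 0).
  Left E (depth 1) → T (2) → F (3) → a (4).
  Right T (depth 1) → T * F; that T (2) → F (3) → a (4); F (2) → a (3).
The longest root-to-leaf paths have 4 edges.
Depth = 4.

Final answer: 4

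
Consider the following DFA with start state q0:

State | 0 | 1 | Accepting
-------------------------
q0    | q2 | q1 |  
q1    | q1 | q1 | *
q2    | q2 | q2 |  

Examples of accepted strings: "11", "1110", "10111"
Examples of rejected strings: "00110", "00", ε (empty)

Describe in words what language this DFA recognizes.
non-empty binary strings starting with 1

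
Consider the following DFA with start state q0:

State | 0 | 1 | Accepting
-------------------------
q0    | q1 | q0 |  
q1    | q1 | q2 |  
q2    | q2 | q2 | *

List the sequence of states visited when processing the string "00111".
q0 → q1 → q1 → q2 → q2 → q2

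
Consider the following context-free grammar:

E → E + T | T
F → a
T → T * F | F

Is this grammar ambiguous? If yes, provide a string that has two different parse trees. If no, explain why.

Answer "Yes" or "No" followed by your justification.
This is the standard stratified expression grammar: '+' is introduced only by the left-recursive rule E → E + T and '*' only by the left-recursive rule T → T * F, with F → a. For any string, the last '+' must be the one produced at the root E (everything after it is a T containing no '+'), and likewise within each T the last '*' is produced at its root. This fixes the parse tree uniquely (left-associative, '*' binding tighter than '+'), so every string has exactly one parse tree.

Final answer: No - the grammar is unambiguous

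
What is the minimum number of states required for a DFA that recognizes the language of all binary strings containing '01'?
Language: binary strings containing '01'
Lower bound (Myhill–Nerode): the prefixes ε, 0, 01 are pairwise distinguishable:
  ε vs 01: suffix ε distinguishes them (ε is rejected, 01 is accepted)
  0 vs 01: suffix ε distinguishes them (0 is rejected, 01 is accepted)
  ε vs 0: suffix 1 distinguishes them (ε·1 = 1 is rejected, 0·1 = 01 is accepted)
So any DFA needs at least 3 states.
Upper bound: a DFA with 3 states exists (one state per class above: 'no progress', 'last symbol 0', and 'seen 01' (accepting sink)).
Minimum states: 3

Final answer: 3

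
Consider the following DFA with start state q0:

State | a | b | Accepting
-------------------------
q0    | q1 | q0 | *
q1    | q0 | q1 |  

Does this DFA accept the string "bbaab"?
Start in q0.
Read 'b': q0 → q0
Read 'b': q0 → q0
Read 'a': q0 → q1
Read 'a': q1 → q0
Read 'b': q0 → q0
Final state q0 is accepting, so the string is accepted.

Final answer: Yes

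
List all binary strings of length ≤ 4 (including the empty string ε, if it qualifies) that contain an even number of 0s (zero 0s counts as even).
Checking every binary string of length 0 to 4:
  Length 0: accepted: ε | rejected: (none)
  Length 1: accepted: 1 | rejected: 0
  Length 2: accepted: 00, 11 | rejected: 01, 10
  Length 3: accepted: 001, 010, 100, 111 | rejected: 000, 011, 101, 110
  Length 4: accepted: 0000, 0011, 0101, 0110, 1001, 1010, 1100, 1111 | rejected: 0001, 0010, 0100, 0111, 1000, 1011, 1101, 1110
Total: 16 string(s).

Final answer: ε, 1, 00, 11, 001, 010, 100, 111, 0000, 0011, 0101, 0110, 1001, 1010, 1100, 1111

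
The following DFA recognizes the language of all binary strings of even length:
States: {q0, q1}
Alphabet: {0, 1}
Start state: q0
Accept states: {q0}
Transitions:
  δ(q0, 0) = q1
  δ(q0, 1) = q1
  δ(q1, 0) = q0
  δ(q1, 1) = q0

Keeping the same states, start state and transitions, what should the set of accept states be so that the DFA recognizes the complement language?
The DFA is complete (every state has a transition on every symbol), so the complement
is recognized by the same DFA with accepting and non-accepting states swapped.
Original accept states: {q0}
Complement accept states = All states - Original accept states
= {q0, q1} - {q0}
= {q1}
Complement language: strings of ODD length

Final answer: {q1}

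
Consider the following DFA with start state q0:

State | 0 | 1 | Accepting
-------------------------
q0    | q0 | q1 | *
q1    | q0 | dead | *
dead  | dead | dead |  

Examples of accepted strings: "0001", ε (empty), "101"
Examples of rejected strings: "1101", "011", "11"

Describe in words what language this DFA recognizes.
binary strings with no two consecutive 1s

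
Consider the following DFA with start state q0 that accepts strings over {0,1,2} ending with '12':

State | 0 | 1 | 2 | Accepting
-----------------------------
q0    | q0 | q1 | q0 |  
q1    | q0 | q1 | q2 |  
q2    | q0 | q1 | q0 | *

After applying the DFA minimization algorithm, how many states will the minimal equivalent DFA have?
All 3 states are reachable from q0, so none can be removed as unreachable.
Table-filling: first mark every (accepting, non-accepting) pair as distinguishable (accepting: {q2}; non-accepting: {q0, q1}).
Round 1: (q0, q1) on '2' go to q0 and q2, already distinguishable → mark.
Every pair of states is distinguishable, so the DFA is already minimal.
Equivalence classes: {q0}, {q1}, {q2} → 3 states.

Final answer: 3 states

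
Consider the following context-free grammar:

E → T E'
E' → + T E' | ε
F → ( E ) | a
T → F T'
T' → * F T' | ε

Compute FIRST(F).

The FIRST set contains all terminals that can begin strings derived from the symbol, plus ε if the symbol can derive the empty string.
FIRST(F): F → ( E ) contributes '(' and F → a contributes 'a', so FIRST(F) = {(, a}. F is not nullable.

Final answer: {(, a}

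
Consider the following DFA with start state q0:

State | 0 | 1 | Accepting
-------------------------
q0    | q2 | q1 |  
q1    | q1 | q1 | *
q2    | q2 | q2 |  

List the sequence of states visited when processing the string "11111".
q0 → q1 → q1 → q1 → q1 → q1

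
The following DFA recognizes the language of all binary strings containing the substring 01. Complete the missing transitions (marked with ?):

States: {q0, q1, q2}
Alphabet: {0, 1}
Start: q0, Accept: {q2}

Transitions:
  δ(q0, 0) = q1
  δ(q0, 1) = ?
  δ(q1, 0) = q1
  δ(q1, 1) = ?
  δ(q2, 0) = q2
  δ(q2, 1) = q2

What each state remembers (consistent with the given transitions and accept states):
  q0: 01 not seen yet and the last symbol was not 0
  q1: 01 not seen yet and the last symbol was 0
  q2: the substring 01 has already been seen
Filling in the missing entries:
  δ(q0, 1): in q0 (01 not seen yet and the last symbol was not 0), after reading 1 we have: 01 not seen yet and the last symbol was not 0 → q0
  δ(q1, 1): in q1 (01 not seen yet and the last symbol was 0), after reading 1 we have: the substring 01 has already been seen → q2

Final answer: δ(q0, 1) = q0; δ(q1, 1) = q2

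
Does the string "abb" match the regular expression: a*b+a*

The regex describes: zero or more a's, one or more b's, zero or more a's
Yes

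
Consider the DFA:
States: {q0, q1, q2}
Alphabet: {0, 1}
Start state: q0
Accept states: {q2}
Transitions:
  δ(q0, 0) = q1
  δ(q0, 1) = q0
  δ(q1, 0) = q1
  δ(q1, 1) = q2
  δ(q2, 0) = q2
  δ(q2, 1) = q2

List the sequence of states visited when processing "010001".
Starting at q0
Read '0': q0 -> q1
Read '1': q1 -> q2
Read '0': q2 -> q2
Read '0': q2 -> q2
Read '0': q2 -> q2
Read '1': q2 -> q2

Final answer: q0 -> q1 -> q2 -> q2 -> q2 -> q2 -> q2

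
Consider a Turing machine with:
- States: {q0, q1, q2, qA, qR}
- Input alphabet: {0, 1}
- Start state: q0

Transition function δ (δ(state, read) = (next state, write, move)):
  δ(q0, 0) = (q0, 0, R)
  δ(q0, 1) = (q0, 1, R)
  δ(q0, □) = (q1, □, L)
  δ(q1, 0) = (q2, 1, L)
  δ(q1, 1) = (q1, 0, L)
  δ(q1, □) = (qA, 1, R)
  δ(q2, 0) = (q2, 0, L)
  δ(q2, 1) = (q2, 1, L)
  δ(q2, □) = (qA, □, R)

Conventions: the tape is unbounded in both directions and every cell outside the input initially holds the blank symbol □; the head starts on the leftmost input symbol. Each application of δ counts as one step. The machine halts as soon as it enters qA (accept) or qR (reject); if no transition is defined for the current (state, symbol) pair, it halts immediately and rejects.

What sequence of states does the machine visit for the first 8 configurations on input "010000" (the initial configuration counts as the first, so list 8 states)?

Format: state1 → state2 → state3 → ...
Step 0: [q0]010000 (head at position 0)
Step 1: δ(q0, 0) = (q0, 0, R)  ⊢  0[q0]10000 (head at position 1)
Step 2: δ(q0, 1) = (q0, 1, R)  ⊢  01[q0]0000 (head at position 2)
Step 3: δ(q0, 0) = (q0, 0, R)  ⊢  010[q0]000 (head at position 3)
Step 4: δ(q0, 0) = (q0, 0, R)  ⊢  0100[q0]00 (head at position 4)
Step 5: δ(q0, 0) = (q0, 0, R)  ⊢  01000[q0]0 (head at position 5)
Step 6: δ(q0, 0) = (q0, 0, R)  ⊢  010000[q0]□ (head at position 6)
Step 7: δ(q0, □) = (q1, □, L)  ⊢  01000[q1]0□ (head at position 5)
Reading off the states of these 8 configurations: q0 → q0 → q0 → q0 → q0 → q0 → q0 → q1

Final answer: q0 → q0 → q0 → q0 → q0 → q0 → q0 → q1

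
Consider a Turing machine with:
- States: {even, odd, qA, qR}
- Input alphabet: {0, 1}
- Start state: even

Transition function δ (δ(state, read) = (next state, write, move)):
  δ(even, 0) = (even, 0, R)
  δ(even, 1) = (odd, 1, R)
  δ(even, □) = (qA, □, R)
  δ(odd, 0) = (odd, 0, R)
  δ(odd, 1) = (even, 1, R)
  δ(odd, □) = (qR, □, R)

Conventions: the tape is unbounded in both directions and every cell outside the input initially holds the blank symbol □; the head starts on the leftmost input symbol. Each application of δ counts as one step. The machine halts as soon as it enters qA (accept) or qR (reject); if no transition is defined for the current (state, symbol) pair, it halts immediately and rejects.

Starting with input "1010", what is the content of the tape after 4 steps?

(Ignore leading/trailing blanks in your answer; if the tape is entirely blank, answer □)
Step 0: [even]1010 (head at position 0)
Step 1: δ(even, 1) = (odd, 1, R)  ⊢  1[odd]010 (head at position 1)
Step 2: δ(odd, 0) = (odd, 0, R)  ⊢  10[odd]10 (head at position 2)
Step 3: δ(odd, 1) = (even, 1, R)  ⊢  101[even]0 (head at position 3)
Step 4: δ(even, 0) = (even, 0, R)  ⊢  1010[even]□ (head at position 4)
Tape after 4 steps (ignoring surrounding blanks): 1010

Final answer: Tape: 1010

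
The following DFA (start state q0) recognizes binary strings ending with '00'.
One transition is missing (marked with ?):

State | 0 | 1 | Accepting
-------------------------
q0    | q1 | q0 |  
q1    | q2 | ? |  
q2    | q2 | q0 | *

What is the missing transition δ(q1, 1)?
q0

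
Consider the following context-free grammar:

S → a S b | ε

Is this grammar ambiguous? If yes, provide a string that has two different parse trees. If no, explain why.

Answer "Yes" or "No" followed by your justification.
At every step exactly one production applies: if the remaining string to generate is non-empty it starts with a and ends with b, forcing S → a S b; if it is empty, S → ε is forced. Hence each string a^n b^n has exactly one derivation (S → a S b applied n times, then S → ε) and one parse tree.

Final answer: No - the grammar is unambiguous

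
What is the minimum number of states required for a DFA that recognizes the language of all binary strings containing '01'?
Language: binary strings containing '01'
Lower bound (Myhill–Nerode): the prefixes ε, 0, 01 are pairwise distinguishable:
  ε vs 01: suffix ε distinguishes them (ε is rejected, 01 is accepted)
  0 vs 01: suffix ε distinguishes them (0 is rejected, 01 is accepted)
  ε vs 0: suffix 1 distinguishes them (ε·1 = 1 is rejected, 0·1 = 01 is accepted)
So any DFA needs at least 3 states.
Upper bound: a DFA with 3 states exists (one state per class above: 'no progress', 'last symbol 0', and 'seen 01' (accepting sink)).
Minimum states: 3

Final answer: 3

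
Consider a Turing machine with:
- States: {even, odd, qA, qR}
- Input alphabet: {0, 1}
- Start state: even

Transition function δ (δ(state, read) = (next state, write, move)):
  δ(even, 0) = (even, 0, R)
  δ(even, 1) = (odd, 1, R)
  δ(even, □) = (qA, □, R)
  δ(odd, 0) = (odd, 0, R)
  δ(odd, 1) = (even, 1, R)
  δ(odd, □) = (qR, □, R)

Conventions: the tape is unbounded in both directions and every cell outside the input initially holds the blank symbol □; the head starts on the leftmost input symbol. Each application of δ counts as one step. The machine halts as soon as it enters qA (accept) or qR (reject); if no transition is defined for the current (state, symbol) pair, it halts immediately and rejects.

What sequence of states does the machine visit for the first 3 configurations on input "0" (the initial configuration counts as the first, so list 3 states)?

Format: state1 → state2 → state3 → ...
Step 0: [even]0 (head at position 0)
Step 1: δ(even, 0) = (even, 0, R)  ⊢  0[even]□ (head at position 1)
Step 2: δ(even, □) = (qA, □, R)  ⊢  0□[qA]□ (head at position 2)
Reading off the states of these 3 configurations: even → even → qA

Final answer: even → even → qA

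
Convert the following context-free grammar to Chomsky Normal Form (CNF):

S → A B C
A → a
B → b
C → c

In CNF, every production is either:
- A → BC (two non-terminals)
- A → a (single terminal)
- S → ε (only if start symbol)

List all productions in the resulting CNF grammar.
The grammar has no ε-productions or unit productions to eliminate.
A → a is already in CNF (single terminal) – keep it.
B → b is already in CNF (single terminal) – keep it.
C → c is already in CNF (single terminal) – keep it.
S → A B C has 3 symbols on the right: break it into binary productions S → A X0, X0 → B C.
Resulting CNF grammar (5 productions): A → a; B → b; C → c; S → A X0; X0 → B C

Final answer: A → a; B → b; C → c; S → A X0; X0 → B C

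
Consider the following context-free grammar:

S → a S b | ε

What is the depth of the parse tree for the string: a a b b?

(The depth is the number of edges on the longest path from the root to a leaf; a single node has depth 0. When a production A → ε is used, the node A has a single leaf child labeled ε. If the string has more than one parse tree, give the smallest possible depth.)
The only parse tree applies S → a S b 2 times (once per matching a…b pair) and then S → ε.
The S nodes sit at depths 0, 1, …, 2; the innermost S (depth 2) has the single child ε at depth 3.
The terminal leaves a, b are at depths 1..2, so the longest root-to-leaf path is S → S → … → S → ε with 3 edges.
Depth = 3.

Final answer: 3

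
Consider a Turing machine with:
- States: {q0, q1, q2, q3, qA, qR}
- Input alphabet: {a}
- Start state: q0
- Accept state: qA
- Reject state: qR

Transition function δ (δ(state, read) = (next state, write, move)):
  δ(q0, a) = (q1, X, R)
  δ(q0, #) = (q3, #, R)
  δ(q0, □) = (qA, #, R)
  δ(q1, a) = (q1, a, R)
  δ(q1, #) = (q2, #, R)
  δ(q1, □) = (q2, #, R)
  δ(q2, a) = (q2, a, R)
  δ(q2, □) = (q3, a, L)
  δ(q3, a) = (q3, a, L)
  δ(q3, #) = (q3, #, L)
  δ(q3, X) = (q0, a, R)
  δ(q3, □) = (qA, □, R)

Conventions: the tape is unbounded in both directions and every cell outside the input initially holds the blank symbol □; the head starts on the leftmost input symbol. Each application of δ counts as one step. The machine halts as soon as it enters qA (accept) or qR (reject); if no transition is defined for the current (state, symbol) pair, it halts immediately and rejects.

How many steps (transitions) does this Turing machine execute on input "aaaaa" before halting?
Trace (configuration after each step, as tape_left[state]tape_right with head position):
Step 0: [q0]aaaaa (head at position 0)
Step 1: X[q1]aaaa (head 1)
Step 2: Xa[q1]aaa (head 2)
Step 3: Xaa[q1]aa (head 3)
Step 4: Xaaa[q1]a (head 4)
Step 5: Xaaaa[q1]□ (head 5)
Step 6: Xaaaa#[q2]□ (head 6)
Step 7: Xaaaa[q3]#a (head 5)
Step 8: Xaaa[q3]a#a (head 4)
Step 9: Xaa[q3]aa#a (head 3)
Step 10: Xa[q3]aaa#a (head 2)
Step 11: X[q3]aaaa#a (head 1)
Step 12: [q3]Xaaaa#a (head 0)
Step 13: a[q0]aaaa#a (head 1)
Step 14: aX[q1]aaa#a (head 2)
Step 15: aXa[q1]aa#a (head 3)
Step 16: aXaa[q1]a#a (head 4)
Step 17: aXaaa[q1]#a (head 5)
Step 18: aXaaa#[q2]a (head 6)
Step 19: aXaaa#a[q2]□ (head 7)
Step 20: aXaaa#[q3]aa (head 6)
Step 21: aXaaa[q3]#aa (head 5)
Step 22: aXaa[q3]a#aa (head 4)
Step 23: aXa[q3]aa#aa (head 3)
Step 24: aX[q3]aaa#aa (head 2)
Step 25: a[q3]Xaaa#aa (head 1)
Step 26: aa[q0]aaa#aa (head 2)
Step 27: aaX[q1]aa#aa (head 3)
Step 28: aaXa[q1]a#aa (head 4)
Step 29: aaXaa[q1]#aa (head 5)
Step 30: aaXaa#[q2]aa (head 6)
Step 31: aaXaa#a[q2]a (head 7)
Step 32: aaXaa#aa[q2]□ (head 8)
Step 33: aaXaa#a[q3]aa (head 7)
Step 34: aaXaa#[q3]aaa (head 6)
Step 35: aaXaa[q3]#aaa (head 5)
Step 36: aaXa[q3]a#aaa (head 4)
Step 37: aaX[q3]aa#aaa (head 3)
Step 38: aa[q3]Xaa#aaa (head 2)
Step 39: aaa[q0]aa#aaa (head 3)
Step 40: aaaX[q1]a#aaa (head 4)
Step 41: aaaXa[q1]#aaa (head 5)
Step 42: aaaXa#[q2]aaa (head 6)
Step 43: aaaXa#a[q2]aa (head 7)
Step 44: aaaXa#aa[q2]a (head 8)
Step 45: aaaXa#aaa[q2]□ (head 9)
Step 46: aaaXa#aa[q3]aa (head 8)
Step 47: aaaXa#a[q3]aaa (head 7)
Step 48: aaaXa#[q3]aaaa (head 6)
Step 49: aaaXa[q3]#aaaa (head 5)
Step 50: aaaX[q3]a#aaaa (head 4)
Step 51: aaa[q3]Xa#aaaa (head 3)
Step 52: aaaa[q0]a#aaaa (head 4)
Step 53: aaaaX[q1]#aaaa (head 5)
Step 54: aaaaX#[q2]aaaa (head 6)
Step 55: aaaaX#a[q2]aaa (head 7)
Step 56: aaaaX#aa[q2]aa (head 8)
Step 57: aaaaX#aaa[q2]a (head 9)
Step 58: aaaaX#aaaa[q2]□ (head 10)
Step 59: aaaaX#aaa[q3]aa (head 9)
Step 60: aaaaX#aa[q3]aaa (head 8)
Step 61: aaaaX#a[q3]aaaa (head 7)
Step 62: aaaaX#[q3]aaaaa (head 6)
Step 63: aaaaX[q3]#aaaaa (head 5)
Step 64: aaaa[q3]X#aaaaa (head 4)
Step 65: aaaaa[q0]#aaaaa (head 5)
Step 66: aaaaa#[q3]aaaaa (head 6)
Step 67: aaaaa[q3]#aaaaa (head 5)
Step 68: aaaa[q3]a#aaaaa (head 4)
Step 69: aaa[q3]aa#aaaaa (head 3)
Step 70: aa[q3]aaa#aaaaa (head 2)
Step 71: a[q3]aaaa#aaaaa (head 1)
Step 72: [q3]aaaaa#aaaaa (head 0)
Step 73: [q3]□aaaaa#aaaaa (head -1)
Step 74: □[qA]aaaaa#aaaaa (head 0)
The machine is in qA, so it halts and accepts.
Number of transitions executed: 74.

Final answer: 74 steps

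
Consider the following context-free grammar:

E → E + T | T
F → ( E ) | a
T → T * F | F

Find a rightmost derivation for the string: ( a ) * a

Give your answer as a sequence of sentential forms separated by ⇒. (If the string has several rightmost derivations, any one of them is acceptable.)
Start with E.
Step 1: the rightmost non-terminal is E; apply E → T:  T
Step 2: the rightmost non-terminal is T; apply T → T * F:  T * F
Step 3: the rightmost non-terminal is F; apply F → a:  T * a
Step 4: the rightmost non-terminal is T; apply T → F:  F * a
Step 5: the rightmost non-terminal is F; apply F → ( E ):  ( E ) * a
Step 6: the rightmost non-terminal is E; apply E → T:  ( T ) * a
Step 7: the rightmost non-terminal is T; apply T → F:  ( F ) * a
Step 8: the rightmost non-terminal is F; apply F → a:  ( a ) * a

Final answer: E ⇒ T ⇒ T * F ⇒ T * a ⇒ F * a ⇒ ( E ) * a ⇒ ( T ) * a ⇒ ( F ) * a ⇒ ( a ) * a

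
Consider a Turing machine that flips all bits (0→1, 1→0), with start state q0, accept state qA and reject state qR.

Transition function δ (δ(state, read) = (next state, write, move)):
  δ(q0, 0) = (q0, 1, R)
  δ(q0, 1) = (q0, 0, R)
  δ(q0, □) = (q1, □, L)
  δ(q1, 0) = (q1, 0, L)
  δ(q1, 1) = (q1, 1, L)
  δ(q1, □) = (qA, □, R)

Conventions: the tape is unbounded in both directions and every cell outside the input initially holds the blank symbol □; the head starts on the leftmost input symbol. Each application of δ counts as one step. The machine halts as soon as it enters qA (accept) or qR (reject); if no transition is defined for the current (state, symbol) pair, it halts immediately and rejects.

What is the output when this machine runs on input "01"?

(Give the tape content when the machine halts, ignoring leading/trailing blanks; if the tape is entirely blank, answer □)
Step 0: [q0]01 (head at position 0)
Step 1: δ(q0, 0) = (q0, 1, R)  ⊢  1[q0]1 (head at position 1)
Step 2: δ(q0, 1) = (q0, 0, R)  ⊢  10[q0]□ (head at position 2)
Step 3: δ(q0, □) = (q1, □, L)  ⊢  1[q1]0□ (head at position 1)
Step 4: δ(q1, 0) = (q1, 0, L)  ⊢  [q1]10□ (head at position 0)
Step 5: δ(q1, 1) = (q1, 1, L)  ⊢  [q1]□10□ (head at position -1)
Step 6: δ(q1, □) = (qA, □, R)  ⊢  □[qA]10□ (head at position 0)
The machine is in qA, so it halts and accepts.
Tape content when halted (ignoring surrounding blanks): 10

Final answer: Output: 10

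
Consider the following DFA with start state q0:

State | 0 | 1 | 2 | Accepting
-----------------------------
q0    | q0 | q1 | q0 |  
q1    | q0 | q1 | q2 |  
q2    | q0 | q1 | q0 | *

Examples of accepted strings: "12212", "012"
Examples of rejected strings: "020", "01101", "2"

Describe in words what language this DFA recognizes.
strings over {0,1,2} ending with '12'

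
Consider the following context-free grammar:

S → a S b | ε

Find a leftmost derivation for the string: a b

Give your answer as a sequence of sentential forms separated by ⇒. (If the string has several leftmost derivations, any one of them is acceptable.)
Start with S.
Step 1: the leftmost non-terminal is S; apply S → a S b:  a S b
Step 2: the leftmost non-terminal is S; apply S → ε:  a b

Final answer: S ⇒ a S b ⇒ a b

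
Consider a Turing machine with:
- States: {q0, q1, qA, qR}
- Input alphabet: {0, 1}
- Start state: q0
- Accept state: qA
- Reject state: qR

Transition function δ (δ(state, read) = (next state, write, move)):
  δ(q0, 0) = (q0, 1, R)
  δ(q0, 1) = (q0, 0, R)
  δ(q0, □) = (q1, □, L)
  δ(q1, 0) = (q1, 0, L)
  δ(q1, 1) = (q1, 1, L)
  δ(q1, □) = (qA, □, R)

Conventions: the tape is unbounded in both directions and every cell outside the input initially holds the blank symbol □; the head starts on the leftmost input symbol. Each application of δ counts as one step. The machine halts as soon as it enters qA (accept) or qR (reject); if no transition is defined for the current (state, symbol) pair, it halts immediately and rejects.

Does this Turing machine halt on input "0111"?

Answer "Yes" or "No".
Step 0: [q0]0111 (head at position 0)
Step 1: δ(q0, 0) = (q0, 1, R)  ⊢  1[q0]111 (head at position 1)
Step 2: δ(q0, 1) = (q0, 0, R)  ⊢  10[q0]11 (head at position 2)
Step 3: δ(q0, 1) = (q0, 0, R)  ⊢  100[q0]1 (head at position 3)
Step 4: δ(q0, 1) = (q0, 0, R)  ⊢  1000[q0]□ (head at position 4)
Step 5: δ(q0, □) = (q1, □, L)  ⊢  100[q1]0□ (head at position 3)
Step 6: δ(q1, 0) = (q1, 0, L)  ⊢  10[q1]00□ (head at position 2)
Step 7: δ(q1, 0) = (q1, 0, L)  ⊢  1[q1]000□ (head at position 1)
Step 8: δ(q1, 0) = (q1, 0, L)  ⊢  [q1]1000□ (head at position 0)
Step 9: δ(q1, 1) = (q1, 1, L)  ⊢  [q1]□1000□ (head at position -1)
Step 10: δ(q1, □) = (qA, □, R)  ⊢  □[qA]1000□ (head at position 0)
The machine is in qA, so it halts and accepts.
It halts after 10 steps.

Final answer: Yes - halts after 10 steps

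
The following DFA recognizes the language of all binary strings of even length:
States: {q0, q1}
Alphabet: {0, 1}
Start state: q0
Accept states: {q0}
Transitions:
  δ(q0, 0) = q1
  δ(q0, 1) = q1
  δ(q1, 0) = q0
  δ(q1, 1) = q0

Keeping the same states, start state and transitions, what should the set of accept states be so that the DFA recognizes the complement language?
The DFA is complete (every state has a transition on every symbol), so the complement
is recognized by the same DFA with accepting and non-accepting states swapped.
Original accept states: {q0}
Complement accept states = All states - Original accept states
= {q0, q1} - {q0}
= {q1}
Complement language: strings of ODD length

Final answer: {q1}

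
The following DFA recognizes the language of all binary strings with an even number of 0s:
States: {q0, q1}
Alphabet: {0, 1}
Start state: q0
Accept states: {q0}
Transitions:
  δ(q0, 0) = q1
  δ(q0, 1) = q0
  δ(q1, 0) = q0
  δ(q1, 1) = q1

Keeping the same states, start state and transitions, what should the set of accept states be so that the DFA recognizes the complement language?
The DFA is complete (every state has a transition on every symbol), so the complement
is recognized by the same DFA with accepting and non-accepting states swapped.
Original accept states: {q0}
Complement accept states = All states - Original accept states
= {q0, q1} - {q0}
= {q1}
Complement language: strings with an ODD number of 0s

Final answer: {q1}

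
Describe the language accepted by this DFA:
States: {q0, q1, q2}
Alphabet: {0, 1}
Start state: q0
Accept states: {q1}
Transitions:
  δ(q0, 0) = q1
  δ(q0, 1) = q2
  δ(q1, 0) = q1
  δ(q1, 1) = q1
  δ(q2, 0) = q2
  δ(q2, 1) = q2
Analyzing the DFA structure:
Start state: q0
Accept states: {q1}
Interpreting what each state remembers (checking against the transitions):
  q0: nothing has been read yet
  q1: the first symbol was 0
  q2: the first symbol was 1 (trap state)
  δ(q0, 0): in q0 (nothing has been read yet), after reading 0 we have: the first symbol was 0 → q1
  δ(q0, 1): in q0 (nothing has been read yet), after reading 1 we have: the first symbol was 1 (trap state) → q2
  δ(q1, 0): in q1 (the first symbol was 0), after reading 0 we have: the first symbol was 0 → q1
  δ(q1, 1): in q1 (the first symbol was 0), after reading 1 we have: the first symbol was 0 → q1
  δ(q2, 0): in q2 (the first symbol was 1 (trap state)), after reading 0 we have: the first symbol was 1 (trap state) → q2
  δ(q2, 1): in q2 (the first symbol was 1 (trap state)), after reading 1 we have: the first symbol was 1 (trap state) → q2
A string is accepted iff it ends in {q1}, i.e. the first symbol was 0.
Language: All binary strings starting with 0

Final answer: All binary strings starting with 0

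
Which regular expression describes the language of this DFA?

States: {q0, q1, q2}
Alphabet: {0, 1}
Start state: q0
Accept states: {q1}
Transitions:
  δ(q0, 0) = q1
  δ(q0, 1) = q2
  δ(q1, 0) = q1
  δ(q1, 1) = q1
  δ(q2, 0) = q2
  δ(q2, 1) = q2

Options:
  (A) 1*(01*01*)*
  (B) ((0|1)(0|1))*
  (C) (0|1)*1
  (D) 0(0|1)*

Testing sample strings against the DFA:
  '01' -> accepted
  '001' -> accepted
  '101' -> rejected
  '1010' -> rejected
Checking each option for a counterexample:
  (A) 1*(01*01*)*: ε is rejected by the DFA but matches the regex → eliminated
  (B) ((0|1)(0|1))*: ε is rejected by the DFA but matches the regex → eliminated
  (C) (0|1)*1: '0' is accepted by the DFA but does not match the regex → eliminated
  (D) 0(0|1)*: agrees with the DFA on all strings of length ≤ 4
Only (D) 0(0|1)* is consistent with the DFA.

Final answer: (D) 0(0|1)*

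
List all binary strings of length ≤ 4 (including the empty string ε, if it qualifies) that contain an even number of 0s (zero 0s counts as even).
Checking every binary string of length 0 to 4:
  Length 0: accepted: ε | rejected: (none)
  Length 1: accepted: 1 | rejected: 0
  Length 2: accepted: 00, 11 | rejected: 01, 10
  Length 3: accepted: 001, 010, 100, 111 | rejected: 000, 011, 101, 110
  Length 4: accepted: 0000, 0011, 0101, 0110, 1001, 1010, 1100, 1111 | rejected: 0001, 0010, 0100, 0111, 1000, 1011, 1101, 1110
Total: 16 string(s).

Final answer: ε, 1, 00, 11, 001, 010, 100, 111, 0000, 0011, 0101, 0110, 1001, 1010, 1100, 1111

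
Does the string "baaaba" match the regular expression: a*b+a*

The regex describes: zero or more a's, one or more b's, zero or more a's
No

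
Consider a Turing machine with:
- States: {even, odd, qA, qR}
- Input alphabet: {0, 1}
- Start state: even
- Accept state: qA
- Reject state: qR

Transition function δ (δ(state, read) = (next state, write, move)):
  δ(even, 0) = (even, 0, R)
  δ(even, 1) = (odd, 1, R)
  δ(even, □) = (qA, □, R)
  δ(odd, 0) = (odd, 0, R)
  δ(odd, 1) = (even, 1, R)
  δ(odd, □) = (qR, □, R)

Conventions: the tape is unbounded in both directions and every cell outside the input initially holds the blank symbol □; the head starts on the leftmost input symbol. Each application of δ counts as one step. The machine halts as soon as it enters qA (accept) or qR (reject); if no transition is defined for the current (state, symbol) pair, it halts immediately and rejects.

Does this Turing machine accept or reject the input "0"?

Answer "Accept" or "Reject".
Step 0: [even]0 (head at position 0)
Step 1: δ(even, 0) = (even, 0, R)  ⊢  0[even]□ (head at position 1)
Step 2: δ(even, □) = (qA, □, R)  ⊢  0□[qA]□ (head at position 2)
The machine is in qA, so it halts and accepts.

Final answer: Accept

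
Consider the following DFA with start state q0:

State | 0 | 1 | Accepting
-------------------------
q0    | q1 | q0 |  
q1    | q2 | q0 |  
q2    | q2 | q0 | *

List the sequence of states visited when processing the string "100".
q0 → q0 → q1 → q2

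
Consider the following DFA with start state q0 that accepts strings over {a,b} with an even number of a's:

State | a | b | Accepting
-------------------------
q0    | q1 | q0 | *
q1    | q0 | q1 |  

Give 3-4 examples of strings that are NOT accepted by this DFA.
Any strings that end in a non-accepting state work; for example:
"abb": q0 → q1 → q1 → q1; q1 is not accepting → rejected
"abbb": q0 → q1 → q1 → q1 → q1; q1 is not accepting → rejected
"baaa": q0 → q0 → q1 → q0 → q1; q1 is not accepting → rejected
"bbba": q0 → q0 → q0 → q0 → q1; q1 is not accepting → rejected

Final answer: "abb", "abbb", "baaa", "bbba"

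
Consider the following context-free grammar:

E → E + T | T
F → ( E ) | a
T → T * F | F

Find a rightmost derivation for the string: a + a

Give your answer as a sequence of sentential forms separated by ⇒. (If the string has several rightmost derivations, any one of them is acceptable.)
Start with E.
Step 1: the rightmost non-terminal is E; apply E → E + T:  E + T
Step 2: the rightmost non-terminal is T; apply T → F:  E + F
Step 3: the rightmost non-terminal is F; apply F → a:  E + a
Step 4: the rightmost non-terminal is E; apply E → T:  T + a
Step 5: the rightmost non-terminal is T; apply T → F:  F + a
Step 6: the rightmost non-terminal is F; apply F → a:  a + a

Final answer: E ⇒ E + T ⇒ E + F ⇒ E + a ⇒ T + a ⇒ F + a ⇒ a + a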